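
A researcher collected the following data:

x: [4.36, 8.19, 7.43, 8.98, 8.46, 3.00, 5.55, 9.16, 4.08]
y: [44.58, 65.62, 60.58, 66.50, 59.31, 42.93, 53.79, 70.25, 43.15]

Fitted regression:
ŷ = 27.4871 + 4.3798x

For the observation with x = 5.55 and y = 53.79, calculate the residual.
Residual = 1.9950

The residual is the difference between the actual value and the predicted value:

Residual = y - ŷ

Step 1: Calculate predicted value
ŷ = 27.4871 + 4.3798 × 5.55
ŷ = 51.7950

Step 2: Calculate residual
Residual = 53.79 - 51.7950
Residual = 1.9950

The residual is positive, so the observed y = 53.79 sits above the regression line (the line underestimates it by 1.9950).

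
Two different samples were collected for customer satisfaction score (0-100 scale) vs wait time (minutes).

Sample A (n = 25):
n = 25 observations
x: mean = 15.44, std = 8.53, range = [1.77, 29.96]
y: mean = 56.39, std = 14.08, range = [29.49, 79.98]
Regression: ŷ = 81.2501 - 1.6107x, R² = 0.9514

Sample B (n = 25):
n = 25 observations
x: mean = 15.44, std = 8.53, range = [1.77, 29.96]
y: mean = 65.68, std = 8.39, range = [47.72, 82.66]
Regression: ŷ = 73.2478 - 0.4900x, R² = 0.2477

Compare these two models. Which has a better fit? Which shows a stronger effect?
Model A has the better fit (R² = 0.9514 vs 0.2477). Model A shows the stronger effect (|β₁| = 1.6107 vs 0.4900).

Model Comparison:

Which explains more variance? (R²)
- Model A: R² = 0.9514 → 95.14% of variance in satisfaction score explained
- Model B: R² = 0.2477 → 24.77% of variance in satisfaction score explained
- 0.9514 > 0.2477 → Model A has the better fit

Effect size (slope magnitude):
- Model A: β₁ = -1.6107 → predicted satisfaction score falls 1.6107 points per additional minute of wait time
- Model B: β₁ = -0.4900 → predicted satisfaction score falls 0.4900 points per additional minute of wait time
- |-1.6107| > |-0.4900| → Model A shows the stronger marginal effect

Note: A better fit (higher R²) doesn't necessarily mean a more important relationship.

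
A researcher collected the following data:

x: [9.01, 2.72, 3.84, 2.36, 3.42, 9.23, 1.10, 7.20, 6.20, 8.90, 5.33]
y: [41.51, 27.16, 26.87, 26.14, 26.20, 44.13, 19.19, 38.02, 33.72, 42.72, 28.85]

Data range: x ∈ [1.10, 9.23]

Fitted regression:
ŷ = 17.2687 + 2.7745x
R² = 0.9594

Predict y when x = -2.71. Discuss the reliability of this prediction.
The equation gives ŷ = 9.7498; however x = -2.71 is 3.81 units below the observed range, so this extrapolated value should not be trusted.

Prediction calculation:
ŷ = 17.2687 + 2.7745 × (-2.71)
ŷ = 9.7498

Reliability:
- Data range: x ∈ [1.10, 9.23]
- Prediction point: x = -2.71 is 3.81 units below the observed range → this is EXTRAPOLATION, not interpolation

Why that matters here:
- R² describes fit only over the sampled x values; it says nothing about behaviour beyond them
- The standard error of prediction grows with (x − x̄)², and x = -2.71 is far from x̄ = 5.39
- Real relationships often flatten, saturate, or turn nonlinear at extremes

Report the number if required, but flag clearly that it is an extrapolation.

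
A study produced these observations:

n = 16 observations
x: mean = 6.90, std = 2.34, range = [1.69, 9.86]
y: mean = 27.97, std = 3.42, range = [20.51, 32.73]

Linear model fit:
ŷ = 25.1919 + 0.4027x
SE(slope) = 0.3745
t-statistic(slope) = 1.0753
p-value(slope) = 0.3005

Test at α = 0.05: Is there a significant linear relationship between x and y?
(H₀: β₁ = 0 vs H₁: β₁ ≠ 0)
Since p-value = 0.3005 ≥ α = 0.05, fail to reject H₀ — the slope is not significantly different from 0.

Hypothesis test for the slope coefficient:

H₀: β₁ = 0 (no linear relationship)
H₁: β₁ ≠ 0 (linear relationship exists)

Test statistic: t = β̂₁ / SE(β̂₁) = 0.4027 / 0.3745 = 1.0753

With df = 14, the two-sided p-value for |t| = 1.0753 is 0.3005.

Decision rule: reject H₀ if p-value < α.
p-value = 0.3005 ≥ α = 0.05 → fail to reject H₀.

There is not sufficient evidence at the 5% significance level to conclude that a linear relationship exists between x and y.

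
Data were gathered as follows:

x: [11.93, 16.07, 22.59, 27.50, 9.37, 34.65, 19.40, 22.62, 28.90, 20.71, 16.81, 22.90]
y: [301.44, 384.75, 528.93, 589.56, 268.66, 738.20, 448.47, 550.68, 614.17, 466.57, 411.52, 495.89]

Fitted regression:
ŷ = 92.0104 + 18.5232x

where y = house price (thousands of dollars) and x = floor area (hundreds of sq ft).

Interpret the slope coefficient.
On average, house price is about 18.5232 thousand dollars higher for every extra hundred sq ft of floor area.

β₁ = 18.5232 is the change in predicted house price (thousand dollars) per additional hundred sq ft of floor area.

Interpretation:
- Floor area up by 1 hundred sq ft → predicted house price increases by 18.5232 thousand dollars
- The effect is assumed constant over the observed range of x (linearity)
- The sign (+) gives the direction; the magnitude 18.5232 gives the size of the effect per hundred sq ft

(β₀ = 92.0104 is the fitted value at x = 0 and is not part of the slope interpretation.)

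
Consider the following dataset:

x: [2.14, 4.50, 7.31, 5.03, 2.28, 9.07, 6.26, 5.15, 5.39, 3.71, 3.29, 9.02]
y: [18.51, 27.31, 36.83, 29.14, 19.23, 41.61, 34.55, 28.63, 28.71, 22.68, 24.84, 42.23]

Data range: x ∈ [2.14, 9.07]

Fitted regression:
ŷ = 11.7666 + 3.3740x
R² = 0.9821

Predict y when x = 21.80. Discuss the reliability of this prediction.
ŷ = 85.3198 (extrapolation — x = 21.80 lies outside [2.14, 9.07], so reliability is low).

Prediction calculation:
ŷ = 11.7666 + 3.3740 × 21.80
ŷ = 85.3198

Reliability:
- Data range: x ∈ [2.14, 9.07]
- Prediction point: x = 21.80 is 12.73 units above the observed range → this is EXTRAPOLATION, not interpolation

Why that matters here:
- R² describes fit only over the sampled x values; it says nothing about behaviour beyond them
- The standard error of prediction grows with (x − x̄)², and x = 21.80 is far from x̄ = 5.26
- Real relationships often flatten, saturate, or turn nonlinear at extremes

Report the number if required, but flag clearly that it is an extrapolation.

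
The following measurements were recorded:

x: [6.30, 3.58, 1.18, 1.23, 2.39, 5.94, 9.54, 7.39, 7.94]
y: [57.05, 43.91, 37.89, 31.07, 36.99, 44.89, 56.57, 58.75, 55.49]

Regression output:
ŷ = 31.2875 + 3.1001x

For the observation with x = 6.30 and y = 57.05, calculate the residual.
Residual = 6.2319

The residual is the difference between the actual value and the predicted value:

Residual = y - ŷ

Step 1: Calculate predicted value
ŷ = 31.2875 + 3.1001 × 6.30
ŷ = 50.8181

Step 2: Calculate residual
Residual = 57.05 - 50.8181
Residual = 6.2319

Sign check: y > ŷ, so the point is above the line and the fit underestimates here.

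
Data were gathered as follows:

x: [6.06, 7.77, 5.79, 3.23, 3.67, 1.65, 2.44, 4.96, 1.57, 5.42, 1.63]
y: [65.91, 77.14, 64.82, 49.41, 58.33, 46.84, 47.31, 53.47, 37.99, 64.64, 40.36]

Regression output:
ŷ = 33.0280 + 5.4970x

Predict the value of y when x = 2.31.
ŷ = 45.7261

x = 2.31 lies inside the observed range [1.57, 7.77], so the fitted equation applies directly:

ŷ = 33.0280 + 5.4970 × 2.31
ŷ = 33.0280 + 12.6981
ŷ = 45.7261

This is a point prediction; actual observations scatter around it by roughly the residual standard deviation.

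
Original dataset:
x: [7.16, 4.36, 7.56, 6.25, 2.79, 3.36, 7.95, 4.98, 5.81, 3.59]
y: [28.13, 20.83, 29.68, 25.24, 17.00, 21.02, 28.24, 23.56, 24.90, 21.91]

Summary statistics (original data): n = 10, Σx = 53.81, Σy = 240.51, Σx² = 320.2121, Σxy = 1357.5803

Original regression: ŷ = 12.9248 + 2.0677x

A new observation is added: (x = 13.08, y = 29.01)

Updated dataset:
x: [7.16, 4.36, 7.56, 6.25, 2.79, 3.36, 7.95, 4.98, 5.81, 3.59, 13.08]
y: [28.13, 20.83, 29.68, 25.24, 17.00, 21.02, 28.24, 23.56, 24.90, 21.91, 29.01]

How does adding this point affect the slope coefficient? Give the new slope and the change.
New slope β₁ = 1.1604 versus 2.0677 before: a change of -0.9073 (-43.9%).

x = 13.08 lies well outside the original x-range [2.79, 7.95] (x̄ ≈ 5.38), so this observation has high leverage and can move the slope substantially.

Step 1: Update the sums with the new point (n goes from 10 to 11)
Σx  = 53.81 + 13.08 = 66.89
Σy  = 240.51 + 29.01 = 269.52
Σx² = 320.2121 + 13.08² = 320.2121 + 171.0864 = 491.2985
Σxy = 1357.5803 + 13.08×29.01 = 1357.5803 + 379.4508 = 1737.0311

Step 2: Recompute the slope with b₁ = (nΣxy − ΣxΣy) / (nΣx² − (Σx)²)
Numerator   = 11×1737.0311 − 66.89×269.52 = 19107.3421 − 18028.1928 = 1079.1493
Denominator = 11×491.2985 − 66.89² = 5404.2835 − 4474.2721 = 930.0114
b₁(new) = 1079.1493 / 930.0114 = 1.1604

(Same formula on the original sums: (10×1357.5803 − 53.81×240.51) / (10×320.2121 − 53.81²) = 633.9599 / 306.6049 = 2.0677, matching the given fit.)

Step 3: Change in slope
Δβ₁ = 1.1604 − 2.0677 = -0.9073
Relative change = -0.9073 / 2.0677 × 100% = -43.9%
→ the slope decreases when the point is added.

Because the point sits below the extension of the original line at a high-leverage x, it tilts the fit down.
In practice: check such a point for data-entry or measurement error; examine leverage (hᵢ) and Cook's distance rather than deleting it automatically.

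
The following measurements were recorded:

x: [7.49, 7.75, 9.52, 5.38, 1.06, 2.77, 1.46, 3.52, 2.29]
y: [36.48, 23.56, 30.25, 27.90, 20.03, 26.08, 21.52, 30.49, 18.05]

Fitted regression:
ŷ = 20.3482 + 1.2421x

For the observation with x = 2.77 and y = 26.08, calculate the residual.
Residual = 2.2912

The residual is the difference between the actual value and the predicted value:

Residual = y - ŷ

Step 1: Calculate predicted value
ŷ = 20.3482 + 1.2421 × 2.77
ŷ = 23.7888

Step 2: Calculate residual
Residual = 26.08 - 23.7888
Residual = 2.2912

Sign check: y > ŷ, so the point is above the line and the fit underestimates here.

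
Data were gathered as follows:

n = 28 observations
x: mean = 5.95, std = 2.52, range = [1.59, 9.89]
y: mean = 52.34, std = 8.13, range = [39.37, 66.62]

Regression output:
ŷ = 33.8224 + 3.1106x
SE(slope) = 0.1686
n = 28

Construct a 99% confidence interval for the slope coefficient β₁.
The 99% CI for β₁ is (2.6421, 3.5791)

Confidence interval for the slope:

The 99% CI for β₁ is: β̂₁ ± t*(α/2, n-2) × SE(β̂₁)

Step 1: Find critical t-value
- Confidence level = 0.99
- Degrees of freedom = n - 2 = 28 - 2 = 26
- t*(α/2, 26) = 2.7787

Step 2: Calculate margin of error
Margin = 2.7787 × 0.1686 = 0.4685

Step 3: Construct interval
CI = 3.1106 ± 0.4685
CI = (2.6421, 3.5791)

Interpretation: We are 99% confident that the true slope β₁ lies between 2.6421 and 3.5791.
Since 0 is outside the interval, a two-sided test at α = 0.01 would reject H₀: β₁ = 0.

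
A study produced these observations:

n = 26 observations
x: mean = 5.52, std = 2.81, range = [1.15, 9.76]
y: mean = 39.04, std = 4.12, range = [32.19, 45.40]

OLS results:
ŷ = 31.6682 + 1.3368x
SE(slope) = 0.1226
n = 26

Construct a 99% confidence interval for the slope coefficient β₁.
The 99% CI for β₁ is (0.9939, 1.6797)

Confidence interval for the slope:

The 99% CI for β₁ is: β̂₁ ± t*(α/2, n-2) × SE(β̂₁)

Step 1: Find critical t-value
- Confidence level = 0.99
- Degrees of freedom = n - 2 = 26 - 2 = 24
- t*(α/2, 24) = 2.7969

Step 2: Calculate margin of error
Margin = 2.7969 × 0.1226 = 0.3429

Step 3: Construct interval
CI = 1.3368 ± 0.3429
CI = (0.9939, 1.6797)

Interpretation: We are 99% confident that the true slope β₁ lies between 0.9939 and 1.6797.
Since 0 is outside the interval, a two-sided test at α = 0.01 would reject H₀: β₁ = 0.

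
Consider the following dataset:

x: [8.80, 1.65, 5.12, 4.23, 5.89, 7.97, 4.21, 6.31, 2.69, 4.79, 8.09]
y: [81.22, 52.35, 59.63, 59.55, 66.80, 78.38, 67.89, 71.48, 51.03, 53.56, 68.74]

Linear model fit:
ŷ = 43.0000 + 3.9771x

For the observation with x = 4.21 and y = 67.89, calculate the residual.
Residual = 8.1464

The residual is the difference between the actual value and the predicted value:

Residual = y - ŷ

Step 1: Calculate predicted value
ŷ = 43.0000 + 3.9771 × 4.21
ŷ = 59.7436

Step 2: Calculate residual
Residual = 67.89 - 59.7436
Residual = 8.1464

Sign check: y > ŷ, so the point is above the line and the fit underestimates here.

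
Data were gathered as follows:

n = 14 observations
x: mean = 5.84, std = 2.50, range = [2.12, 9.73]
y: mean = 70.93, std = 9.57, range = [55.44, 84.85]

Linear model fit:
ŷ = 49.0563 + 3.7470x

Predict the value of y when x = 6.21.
ŷ = 72.3252

x = 6.21 lies inside the observed range [2.12, 9.73], so the fitted equation applies directly:

ŷ = 49.0563 + 3.7470 × 6.21
ŷ = 49.0563 + 23.2689
ŷ = 72.3252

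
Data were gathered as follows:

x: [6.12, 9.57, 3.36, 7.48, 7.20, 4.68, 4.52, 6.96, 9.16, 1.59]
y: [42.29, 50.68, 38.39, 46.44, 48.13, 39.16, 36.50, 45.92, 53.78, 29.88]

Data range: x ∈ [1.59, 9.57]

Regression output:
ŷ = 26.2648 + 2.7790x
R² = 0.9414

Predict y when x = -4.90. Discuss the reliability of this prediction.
ŷ = 12.6477, but this is extrapolation (below the data range [1.59, 9.57]) and may be unreliable.

Prediction calculation:
ŷ = 26.2648 + 2.7790 × (-4.90)
ŷ = 12.6477

Reliability:
- Data range: x ∈ [1.59, 9.57]
- Prediction point: x = -4.90 is 6.49 units below the observed range → this is EXTRAPOLATION, not interpolation

Why that matters here:
- The standard error of prediction grows with (x − x̄)², and x = -4.90 is far from x̄ = 6.06
- The linear relationship may not hold outside the observed range
- There are no observations near this x to validate the fitted line there

Report the number if required, but flag clearly that it is an extrapolation.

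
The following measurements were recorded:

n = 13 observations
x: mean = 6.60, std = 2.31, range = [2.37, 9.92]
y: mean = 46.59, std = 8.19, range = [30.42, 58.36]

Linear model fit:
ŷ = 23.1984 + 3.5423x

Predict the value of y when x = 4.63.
ŷ = 39.5992

x = 4.63 lies inside the observed range [2.37, 9.92], so the fitted equation applies directly:

ŷ = 23.1984 + 3.5423 × 4.63
ŷ = 23.1984 + 16.4008
ŷ = 39.5992

This is a point prediction; actual observations scatter around it by roughly the residual standard deviation.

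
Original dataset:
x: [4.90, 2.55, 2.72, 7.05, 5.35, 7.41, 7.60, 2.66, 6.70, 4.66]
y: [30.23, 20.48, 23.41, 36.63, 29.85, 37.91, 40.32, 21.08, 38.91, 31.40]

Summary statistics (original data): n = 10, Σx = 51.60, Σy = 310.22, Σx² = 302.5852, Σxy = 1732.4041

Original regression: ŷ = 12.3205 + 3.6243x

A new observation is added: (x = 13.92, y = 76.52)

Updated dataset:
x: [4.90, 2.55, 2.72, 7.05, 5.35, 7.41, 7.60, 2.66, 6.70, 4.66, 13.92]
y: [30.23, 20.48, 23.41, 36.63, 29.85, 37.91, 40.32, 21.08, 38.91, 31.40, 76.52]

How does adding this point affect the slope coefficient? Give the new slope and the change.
Adding the point moves β₁ from 3.6243 to 4.6564, i.e. it increases by 1.0321 (+28.5%).

The new point has HIGH LEVERAGE: x = 13.92 is far from the original mean x̄ = 51.60/10 ≈ 5.16 (original range [2.55, 7.60]).

Step 1: Update the sums with the new point (n goes from 10 to 11)
Σx  = 51.60 + 13.92 = 65.52
Σy  = 310.22 + 76.52 = 386.74
Σx² = 302.5852 + 13.92² = 302.5852 + 193.7664 = 496.3516
Σxy = 1732.4041 + 13.92×76.52 = 1732.4041 + 1065.1584 = 2797.5625

Step 2: Recompute the slope with b₁ = (nΣxy − ΣxΣy) / (nΣx² − (Σx)²)
Numerator   = 11×2797.5625 − 65.52×386.74 = 30773.1875 − 25339.2048 = 5433.9827
Denominator = 11×496.3516 − 65.52² = 5459.8676 − 4292.8704 = 1166.9972
b₁(new) = 5433.9827 / 1166.9972 = 4.6564

(Same formula on the original sums: (10×1732.4041 − 51.60×310.22) / (10×302.5852 − 51.60²) = 1316.6890 / 363.2920 = 3.6243, matching the given fit.)

Step 3: Change in slope
Δβ₁ = 4.6564 − 3.6243 = +1.0321
Relative change = +1.0321 / 3.6243 × 100% = +28.5%
→ the slope increases when the point is added.

Because the point sits above the extension of the original line at a high-leverage x, it tilts the fit up.
In practice: check such a point for data-entry or measurement error; investigate whether it comes from the same population as the rest of the sample.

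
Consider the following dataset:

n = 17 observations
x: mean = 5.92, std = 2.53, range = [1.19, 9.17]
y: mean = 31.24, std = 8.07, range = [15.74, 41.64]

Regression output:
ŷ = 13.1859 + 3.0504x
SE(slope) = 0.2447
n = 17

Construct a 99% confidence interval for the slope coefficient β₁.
The 99% CI for β₁ is (2.3293, 3.7715)

Confidence interval for the slope:

The 99% CI for β₁ is: β̂₁ ± t*(α/2, n-2) × SE(β̂₁)

Step 1: Find critical t-value
- Confidence level = 0.99
- Degrees of freedom = n - 2 = 17 - 2 = 15
- t*(α/2, 15) = 2.9467

Step 2: Calculate margin of error
Margin = 2.9467 × 0.2447 = 0.7211

Step 3: Construct interval
CI = 3.0504 ± 0.7211
CI = (2.3293, 3.7715)

Interpretation: We are 99% confident that the true slope β₁ lies between 2.3293 and 3.7715.
Since 0 is outside the interval, a two-sided test at α = 0.01 would reject H₀: β₁ = 0.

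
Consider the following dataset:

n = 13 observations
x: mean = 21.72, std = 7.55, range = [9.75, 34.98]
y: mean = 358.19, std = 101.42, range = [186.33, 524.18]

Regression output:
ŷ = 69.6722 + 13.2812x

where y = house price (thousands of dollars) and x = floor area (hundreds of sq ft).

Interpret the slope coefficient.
An increase of one hundred sq ft in floor area is associated with a 13.2812 thousand dollars increase in predicted house price.

The slope coefficient β₁ = 13.2812 represents the marginal effect of floor area on house price.

Interpretation:
- Floor area up by 1 hundred sq ft → predicted house price increases by 13.2812 thousand dollars
- The effect is assumed constant over the observed range of x (linearity)

The intercept β₀ = 69.6722 is the predicted house price when floor area = 0; since the smallest observed x is 9.75, this is an extrapolation and mainly anchors the line.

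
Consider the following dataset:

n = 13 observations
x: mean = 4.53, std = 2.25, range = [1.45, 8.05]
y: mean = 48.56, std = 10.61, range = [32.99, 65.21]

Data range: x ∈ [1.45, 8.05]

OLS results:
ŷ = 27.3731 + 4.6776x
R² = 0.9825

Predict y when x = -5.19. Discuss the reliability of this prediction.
ŷ = 3.0964, but this is extrapolation (below the data range [1.45, 8.05]) and may be unreliable.

Prediction calculation:
ŷ = 27.3731 + 4.6776 × (-5.19)
ŷ = 3.0964

Reliability:
- Data range: x ∈ [1.45, 8.05]
- Prediction point: x = -5.19 is 6.64 units below the observed range → this is EXTRAPOLATION, not interpolation

Why that matters here:
- R² describes fit only over the sampled x values; it says nothing about behaviour beyond them
- The standard error of prediction grows with (x − x̄)², and x = -5.19 is far from x̄ = 4.53
- The linear relationship may not hold outside the observed range

Report the number if required, but flag clearly that it is an extrapolation.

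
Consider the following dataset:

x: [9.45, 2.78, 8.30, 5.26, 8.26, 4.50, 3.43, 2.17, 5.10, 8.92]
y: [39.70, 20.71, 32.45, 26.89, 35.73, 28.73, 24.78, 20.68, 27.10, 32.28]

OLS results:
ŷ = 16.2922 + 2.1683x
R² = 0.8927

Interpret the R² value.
About 89.27% of the variability in y is accounted for by the regression on x (R² = 0.8927) — a strong linear fit.

R² (coefficient of determination) measures the proportion of variance in y explained by the regression model.

Here R² = 0.8927:
- Explained: 89.27% of the variation in y
- Unexplained (residual): 100% − 89.27% = 10.73%
- Rule of thumb (below 0.3 weak; 0.3 to below 0.7 moderate; 0.7 and above strong) → strong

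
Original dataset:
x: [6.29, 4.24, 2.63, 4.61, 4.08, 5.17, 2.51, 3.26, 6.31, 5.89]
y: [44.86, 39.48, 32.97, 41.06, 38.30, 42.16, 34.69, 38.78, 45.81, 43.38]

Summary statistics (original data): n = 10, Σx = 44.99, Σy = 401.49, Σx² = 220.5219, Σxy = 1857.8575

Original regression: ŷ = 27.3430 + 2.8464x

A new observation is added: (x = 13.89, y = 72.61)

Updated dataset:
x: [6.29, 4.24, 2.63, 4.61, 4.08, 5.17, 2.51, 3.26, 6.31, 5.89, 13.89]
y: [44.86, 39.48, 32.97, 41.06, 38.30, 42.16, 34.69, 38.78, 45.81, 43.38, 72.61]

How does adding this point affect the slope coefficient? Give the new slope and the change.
Adding the point moves β₁ from 2.8464 to 3.3442, i.e. it increases by 0.4978 (+17.5%).

x = 13.89 lies well outside the original x-range [2.51, 6.31] (x̄ ≈ 4.50), so this observation has high leverage and can move the slope substantially.

Step 1: Update the sums with the new point (n goes from 10 to 11)
Σx  = 44.99 + 13.89 = 58.88
Σy  = 401.49 + 72.61 = 474.10
Σx² = 220.5219 + 13.89² = 220.5219 + 192.9321 = 413.4540
Σxy = 1857.8575 + 13.89×72.61 = 1857.8575 + 1008.5529 = 2866.4104

Step 2: Recompute the slope with b₁ = (nΣxy − ΣxΣy) / (nΣx² − (Σx)²)
Numerator   = 11×2866.4104 − 58.88×474.10 = 31530.5144 − 27915.0080 = 3615.5064
Denominator = 11×413.4540 − 58.88² = 4547.9940 − 3466.8544 = 1081.1396
b₁(new) = 3615.5064 / 1081.1396 = 3.3442

(Same formula on the original sums: (10×1857.8575 − 44.99×401.49) / (10×220.5219 − 44.99²) = 515.5399 / 181.1189 = 2.8464, matching the given fit.)

Step 3: Change in slope
Δβ₁ = 3.3442 − 2.8464 = +0.4978
Relative change = +0.4978 / 2.8464 × 100% = +17.5%
→ the slope increases when the point is added.

A high-leverage point only changes the slope if it is off the original line; here y = 72.61 is above the original trend, so the slope increases.
In practice: examine leverage (hᵢ) and Cook's distance rather than deleting it automatically.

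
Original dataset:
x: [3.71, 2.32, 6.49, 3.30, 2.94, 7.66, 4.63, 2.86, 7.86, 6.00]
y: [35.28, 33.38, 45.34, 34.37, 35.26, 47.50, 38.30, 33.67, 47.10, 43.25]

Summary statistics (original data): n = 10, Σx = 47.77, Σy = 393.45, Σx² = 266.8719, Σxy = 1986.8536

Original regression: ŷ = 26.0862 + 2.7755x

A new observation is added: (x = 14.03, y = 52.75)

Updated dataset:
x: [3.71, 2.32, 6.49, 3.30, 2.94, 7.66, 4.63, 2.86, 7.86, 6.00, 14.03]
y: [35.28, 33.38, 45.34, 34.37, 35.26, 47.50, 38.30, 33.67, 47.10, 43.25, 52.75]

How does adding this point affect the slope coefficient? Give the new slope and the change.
The slope changes from 2.7755 to 1.8892 (change of -0.8863, or -31.9%).

The new point has HIGH LEVERAGE: x = 14.03 is far from the original mean x̄ = 47.77/10 ≈ 4.78 (original range [2.32, 7.86]).

Step 1: Update the sums with the new point (n goes from 10 to 11)
Σx  = 47.77 + 14.03 = 61.80
Σy  = 393.45 + 52.75 = 446.20
Σx² = 266.8719 + 14.03² = 266.8719 + 196.8409 = 463.7128
Σxy = 1986.8536 + 14.03×52.75 = 1986.8536 + 740.0825 = 2726.9361

Step 2: Recompute the slope with b₁ = (nΣxy − ΣxΣy) / (nΣx² − (Σx)²)
Numerator   = 11×2726.9361 − 61.80×446.20 = 29996.2971 − 27575.1600 = 2421.1371
Denominator = 11×463.7128 − 61.80² = 5100.8408 − 3819.2400 = 1281.6008
b₁(new) = 2421.1371 / 1281.6008 = 1.8892

(Same formula on the original sums: (10×1986.8536 − 47.77×393.45) / (10×266.8719 − 47.77²) = 1073.4295 / 386.7461 = 2.7755, matching the given fit.)

Step 3: Change in slope
Δβ₁ = 1.8892 − 2.7755 = -0.8863
Relative change = -0.8863 / 2.7755 × 100% = -31.9%
→ the slope decreases when the point is added.

A high-leverage point only changes the slope if it is off the original line; here y = 52.75 is below the original trend, so the slope decreases.
In practice: investigate whether it comes from the same population as the rest of the sample.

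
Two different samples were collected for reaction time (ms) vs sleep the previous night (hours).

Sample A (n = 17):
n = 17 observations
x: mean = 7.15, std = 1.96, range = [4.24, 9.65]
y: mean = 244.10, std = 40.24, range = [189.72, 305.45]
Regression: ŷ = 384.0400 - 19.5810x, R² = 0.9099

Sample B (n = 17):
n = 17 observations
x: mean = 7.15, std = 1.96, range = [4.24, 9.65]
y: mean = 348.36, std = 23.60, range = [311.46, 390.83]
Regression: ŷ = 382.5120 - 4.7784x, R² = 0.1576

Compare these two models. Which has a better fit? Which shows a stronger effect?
Model A has the better fit (R² = 0.9099 vs 0.1576). Model A shows the stronger effect (|β₁| = 19.5810 vs 4.7784).

Model Comparison:

Fit — compare R²:
- Model A: R² = 0.9099 → 90.99% of variance in reaction time explained
- Model B: R² = 0.1576 → 15.76% of variance in reaction time explained
- 0.9099 > 0.1576 → Model A has the better fit

Effect size (slope magnitude):
- Model A: β₁ = -19.5810 → predicted reaction time falls 19.5810 ms per additional hour of sleep
- Model B: β₁ = -4.7784 → predicted reaction time falls 4.7784 ms per additional hour of sleep
- |-19.5810| > |-4.7784| → Model A shows the stronger marginal effect

Note: The two samples could reflect different populations, time periods, or measurement quality.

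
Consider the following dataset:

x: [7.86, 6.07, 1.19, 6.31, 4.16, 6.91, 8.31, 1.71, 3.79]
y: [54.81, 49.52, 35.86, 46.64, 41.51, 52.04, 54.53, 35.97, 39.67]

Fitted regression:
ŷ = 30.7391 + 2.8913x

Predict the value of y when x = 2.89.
ŷ = 39.0950

Plug x = 2.89 into the fitted line:

ŷ = 30.7391 + 2.8913 × 2.89
ŷ = 30.7391 + 8.3559
ŷ = 39.0950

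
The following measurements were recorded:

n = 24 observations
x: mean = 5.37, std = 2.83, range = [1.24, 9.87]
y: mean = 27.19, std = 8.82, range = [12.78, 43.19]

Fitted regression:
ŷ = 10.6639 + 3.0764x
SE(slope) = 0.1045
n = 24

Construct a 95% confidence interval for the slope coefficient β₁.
The 95% CI for β₁ is (2.8597, 3.2931)

Confidence interval for the slope:

The 95% CI for β₁ is: β̂₁ ± t*(α/2, n-2) × SE(β̂₁)

Step 1: Find critical t-value
- Confidence level = 0.95
- Degrees of freedom = n - 2 = 24 - 2 = 22
- t*(α/2, 22) = 2.0739

Step 2: Calculate margin of error
Margin = 2.0739 × 0.1045 = 0.2167

Step 3: Construct interval
CI = 3.0764 ± 0.2167
CI = (2.8597, 3.2931)

Interpretation: each one-unit increase in x is associated with a change in mean y of between 2.8597 and 3.2931, with 95% confidence.
The interval does not include 0, suggesting a significant linear relationship.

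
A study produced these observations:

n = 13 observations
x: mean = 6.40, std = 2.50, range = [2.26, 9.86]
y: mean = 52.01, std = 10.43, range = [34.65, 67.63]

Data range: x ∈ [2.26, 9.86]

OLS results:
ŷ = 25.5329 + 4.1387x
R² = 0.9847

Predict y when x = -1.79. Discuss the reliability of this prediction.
ŷ = 18.1246 (extrapolation — x = -1.79 lies outside [2.26, 9.86], so reliability is low).

Prediction calculation:
ŷ = 25.5329 + 4.1387 × (-1.79)
ŷ = 18.1246

Reliability:
- Data range: x ∈ [2.26, 9.86]
- Prediction point: x = -1.79 is 4.05 units below the observed range → this is EXTRAPOLATION, not interpolation

Why that matters here:
- Real relationships often flatten, saturate, or turn nonlinear at extremes
- R² describes fit only over the sampled x values; it says nothing about behaviour beyond them
- There are no observations near this x to validate the fitted line there

A defensible statement: 'if the linear trend continued to x = -1.79, y would be about 18.1246' — the premise is untested.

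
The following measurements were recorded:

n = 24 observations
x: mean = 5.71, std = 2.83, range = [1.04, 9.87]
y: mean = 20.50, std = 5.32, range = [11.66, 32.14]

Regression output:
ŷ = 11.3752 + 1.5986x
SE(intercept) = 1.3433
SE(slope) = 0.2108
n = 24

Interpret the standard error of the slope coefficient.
SE(slope) = 0.2108 measures the uncertainty in the estimated slope. The coefficient is estimated precisely (SE/|β̂₁| = 13.2%).

SE(β̂₁) = 0.2108 says: if we drew many samples of n = 24 from the same population and refit each time, the fitted slopes would scatter with a standard deviation of roughly 0.2108 around the true β₁.

Relative precision:
- SE / |β̂₁| = 0.2108 / 1.5986 = 13.2%
- Rule of thumb (under 20%: precise; 20% to under 50%: moderately precise; 50% or more: imprecise) → precise

Link to interval estimation: a confidence interval for β₁ is β̂₁ ± t* × 0.2108, so SE sets the half-width per unit of t*.

What drives SE(β̂₁): wider spread of x values → smaller SE; larger n (here n = 24) → smaller SE; more residual scatter → larger SE.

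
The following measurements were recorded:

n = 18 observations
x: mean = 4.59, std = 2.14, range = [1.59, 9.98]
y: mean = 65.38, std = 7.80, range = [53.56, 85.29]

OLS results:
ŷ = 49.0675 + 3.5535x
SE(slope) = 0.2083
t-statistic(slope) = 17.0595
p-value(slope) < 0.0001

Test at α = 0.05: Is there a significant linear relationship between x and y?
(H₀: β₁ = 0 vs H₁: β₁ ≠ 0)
p-value < 0.0001 < α = 0.05, so we reject H₀. The relationship is significant.

Hypothesis test for the slope coefficient:

H₀: β₁ = 0 (no linear relationship)
H₁: β₁ ≠ 0 (linear relationship exists)

Test statistic: t = β̂₁ / SE(β̂₁) = 3.5535 / 0.2083 = 17.0595

The p-value (<0.0001) is the probability, under H₀, of a t-statistic at least as extreme as |t| = 17.0595 (two-sided, df = n − 2 = 16).

Decision rule: reject H₀ if p-value < α.
p-value < 0.0001 < α = 0.05 → reject H₀.

At α = 0.05 the data do provide convincing evidence of a nonzero slope.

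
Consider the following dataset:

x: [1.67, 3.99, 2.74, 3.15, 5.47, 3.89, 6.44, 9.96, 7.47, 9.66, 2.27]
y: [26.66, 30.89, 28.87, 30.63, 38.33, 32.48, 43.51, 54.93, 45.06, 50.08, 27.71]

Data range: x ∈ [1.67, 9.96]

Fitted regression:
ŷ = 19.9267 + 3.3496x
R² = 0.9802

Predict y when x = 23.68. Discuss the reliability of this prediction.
ŷ = 99.2452 (extrapolation — x = 23.68 lies outside [1.67, 9.96], so reliability is low).

Prediction calculation:
ŷ = 19.9267 + 3.3496 × 23.68
ŷ = 99.2452

Reliability:
- Data range: x ∈ [1.67, 9.96]
- Prediction point: x = 23.68 is 13.72 units above the observed range → this is EXTRAPOLATION, not interpolation

Why that matters here:
- Real relationships often flatten, saturate, or turn nonlinear at extremes
- R² describes fit only over the sampled x values; it says nothing about behaviour beyond them

A defensible statement: 'if the linear trend continued to x = 23.68, y would be about 99.2452' — the premise is untested.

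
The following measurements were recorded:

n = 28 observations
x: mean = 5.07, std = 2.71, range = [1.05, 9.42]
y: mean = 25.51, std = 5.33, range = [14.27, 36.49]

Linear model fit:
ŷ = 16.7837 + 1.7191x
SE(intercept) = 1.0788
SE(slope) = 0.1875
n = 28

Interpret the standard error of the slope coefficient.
SE(β̂₁) = 0.1875 is the estimated standard deviation of the slope estimate across repeated samples; relative to β̂₁ = 1.7191 that is 10.9%, a precise estimate.

SE(β̂₁) = s / √Sxx, where s is the residual standard deviation and Sxx = Σ(x − x̄)². It is the yardstick for how far β̂₁ = 1.7191 could plausibly be from the true slope.

Relative precision:
- SE / |β̂₁| = 0.1875 / 1.7191 = 10.9%
- Rule of thumb (under 20%: precise; 20% to under 50%: moderately precise; 50% or more: imprecise) → precise

Link to the t-test: t = β̂₁ / SE(β̂₁) = 1.7191 / 0.1875 = 9.1685, the statistic for H₀: β₁ = 0.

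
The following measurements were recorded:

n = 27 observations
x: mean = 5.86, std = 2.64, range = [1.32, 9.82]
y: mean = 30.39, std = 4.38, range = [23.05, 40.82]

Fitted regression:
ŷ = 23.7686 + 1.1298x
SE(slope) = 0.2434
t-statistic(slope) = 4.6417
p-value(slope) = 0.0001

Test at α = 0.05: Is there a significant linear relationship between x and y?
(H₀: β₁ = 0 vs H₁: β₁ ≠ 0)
p-value = 0.0001 < α = 0.05, so we reject H₀. The relationship is significant.

Hypothesis test for the slope coefficient:

H₀: β₁ = 0 (no linear relationship)
H₁: β₁ ≠ 0 (linear relationship exists)

Test statistic: t = β̂₁ / SE(β̂₁) = 1.1298 / 0.2434 = 4.6417

The p-value (0.0001) is the probability, under H₀, of a t-statistic at least as extreme as |t| = 4.6417 (two-sided, df = n − 2 = 25).

Decision rule: reject H₀ if p-value < α.
p-value = 0.0001 < α = 0.05 → reject H₀.

Conclusion: the linear association between x and y is significant at the 5% level.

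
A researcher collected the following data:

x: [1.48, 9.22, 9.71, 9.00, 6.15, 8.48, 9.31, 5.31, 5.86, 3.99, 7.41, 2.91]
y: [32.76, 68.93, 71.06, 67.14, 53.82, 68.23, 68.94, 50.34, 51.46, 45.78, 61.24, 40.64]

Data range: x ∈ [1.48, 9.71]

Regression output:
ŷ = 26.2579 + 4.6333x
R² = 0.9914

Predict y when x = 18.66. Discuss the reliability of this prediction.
ŷ = 112.7153 (extrapolation — x = 18.66 lies outside [1.48, 9.71], so reliability is low).

Prediction calculation:
ŷ = 26.2579 + 4.6333 × 18.66
ŷ = 112.7153

Reliability:
- Data range: x ∈ [1.48, 9.71]
- Prediction point: x = 18.66 is 8.95 units above the observed range → this is EXTRAPOLATION, not interpolation

Why that matters here:
- R² describes fit only over the sampled x values; it says nothing about behaviour beyond them
- The linear relationship may not hold outside the observed range
- The standard error of prediction grows with (x − x̄)², and x = 18.66 is far from x̄ = 6.57

A defensible statement: 'if the linear trend continued to x = 18.66, y would be about 112.7153' — the premise is untested.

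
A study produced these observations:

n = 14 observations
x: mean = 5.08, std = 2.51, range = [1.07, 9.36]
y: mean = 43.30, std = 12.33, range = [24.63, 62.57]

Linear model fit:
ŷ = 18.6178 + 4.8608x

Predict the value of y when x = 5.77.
ŷ = 46.6646

x = 5.77 lies inside the observed range [1.07, 9.36], so the fitted equation applies directly:

ŷ = 18.6178 + 4.8608 × 5.77
ŷ = 18.6178 + 28.0468
ŷ = 46.6646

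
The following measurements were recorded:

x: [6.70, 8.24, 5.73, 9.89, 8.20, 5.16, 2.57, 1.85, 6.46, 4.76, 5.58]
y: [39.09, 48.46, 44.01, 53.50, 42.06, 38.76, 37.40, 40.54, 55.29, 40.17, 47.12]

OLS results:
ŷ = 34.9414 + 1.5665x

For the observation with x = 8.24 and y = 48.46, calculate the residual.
Residual = 0.6106

The residual is the difference between the actual value and the predicted value:

Residual = y - ŷ

Step 1: Calculate predicted value
ŷ = 34.9414 + 1.5665 × 8.24
ŷ = 47.8494

Step 2: Calculate residual
Residual = 48.46 - 47.8494
Residual = 0.6106

Sign check: y > ŷ, so the point is above the line and the fit underestimates here.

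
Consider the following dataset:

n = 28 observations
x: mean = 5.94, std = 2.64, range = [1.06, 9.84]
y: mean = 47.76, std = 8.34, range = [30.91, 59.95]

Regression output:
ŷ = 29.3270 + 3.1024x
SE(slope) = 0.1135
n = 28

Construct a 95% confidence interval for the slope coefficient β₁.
The 95% CI for β₁ is (2.8691, 3.3357)

Confidence interval for the slope:

The 95% CI for β₁ is: β̂₁ ± t*(α/2, n-2) × SE(β̂₁)

Step 1: Find critical t-value
- Confidence level = 0.95
- Degrees of freedom = n - 2 = 28 - 2 = 26
- t*(α/2, 26) = 2.0555

Step 2: Calculate margin of error
Margin = 2.0555 × 0.1135 = 0.2333

Step 3: Construct interval
CI = 3.1024 ± 0.2333
CI = (2.8691, 3.3357)

Interpretation: each one-unit increase in x is associated with a change in mean y of between 2.8691 and 3.3357, with 95% confidence.
Since 0 is outside the interval, a two-sided test at α = 0.05 would reject H₀: β₁ = 0.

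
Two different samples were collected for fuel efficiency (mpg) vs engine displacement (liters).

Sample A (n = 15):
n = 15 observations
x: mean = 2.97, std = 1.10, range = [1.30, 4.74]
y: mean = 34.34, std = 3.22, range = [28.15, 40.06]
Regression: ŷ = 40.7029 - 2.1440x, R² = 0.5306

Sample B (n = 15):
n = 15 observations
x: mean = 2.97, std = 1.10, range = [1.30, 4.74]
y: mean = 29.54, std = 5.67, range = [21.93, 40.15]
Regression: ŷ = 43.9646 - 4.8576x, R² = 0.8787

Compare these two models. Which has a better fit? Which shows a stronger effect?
Model B has the better fit (R² = 0.8787 vs 0.5306). Model B shows the stronger effect (|β₁| = 4.8576 vs 2.1440).

Model Comparison:

Which explains more variance? (R²)
- Model A: R² = 0.5306 → 53.06% of variance in fuel efficiency explained
- Model B: R² = 0.8787 → 87.87% of variance in fuel efficiency explained
- 0.8787 > 0.5306 → Model B has the better fit

Strength of effect — compare |β₁|:
- Model A: β₁ = -2.1440 → predicted fuel efficiency falls 2.1440 mpg per additional liter of engine displacement
- Model B: β₁ = -4.8576 → predicted fuel efficiency falls 4.8576 mpg per additional liter of engine displacement
- |-2.1440| < |-4.8576| → Model B shows the stronger marginal effect

Notes:
- A better fit (higher R²) doesn't necessarily mean a more important relationship.
- R² measures how tightly points cluster around the line; β₁ measures how steep the line is — they answer different questions.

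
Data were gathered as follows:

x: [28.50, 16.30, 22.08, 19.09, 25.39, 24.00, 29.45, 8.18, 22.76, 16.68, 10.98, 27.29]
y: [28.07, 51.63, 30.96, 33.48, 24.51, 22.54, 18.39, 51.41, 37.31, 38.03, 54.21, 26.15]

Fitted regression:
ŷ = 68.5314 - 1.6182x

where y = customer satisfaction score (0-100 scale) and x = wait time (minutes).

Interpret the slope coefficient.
For each additional minute of wait time, predicted satisfaction score decreases by approximately 1.6182 points.

β₁ = -1.6182 is the change in predicted satisfaction score (points) per additional minute of wait time.

Interpretation:
- Wait time up by 1 minute → predicted satisfaction score decreases by 1.6182 points
- This is a linear approximation: the same per-unit change is assumed across the whole observed x range
- The slope describes association in these data, not necessarily a causal effect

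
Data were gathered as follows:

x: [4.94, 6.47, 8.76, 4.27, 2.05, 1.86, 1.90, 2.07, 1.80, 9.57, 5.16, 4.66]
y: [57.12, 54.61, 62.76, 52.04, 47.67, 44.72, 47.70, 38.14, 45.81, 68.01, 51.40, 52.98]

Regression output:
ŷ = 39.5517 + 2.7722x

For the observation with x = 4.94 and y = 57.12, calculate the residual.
Residual = 3.8736

The residual is the difference between the actual value and the predicted value:

Residual = y - ŷ

Step 1: Calculate predicted value
ŷ = 39.5517 + 2.7722 × 4.94
ŷ = 53.2464

Step 2: Calculate residual
Residual = 57.12 - 53.2464
Residual = 3.8736

Interpretation: the model underestimates the actual value by 3.8736 at this point (positive residual → observation lies above the fitted line).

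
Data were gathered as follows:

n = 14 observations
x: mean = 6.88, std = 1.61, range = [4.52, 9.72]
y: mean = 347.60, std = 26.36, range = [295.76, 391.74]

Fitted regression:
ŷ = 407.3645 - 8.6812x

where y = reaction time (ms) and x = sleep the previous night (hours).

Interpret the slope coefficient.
On average, reaction time is about 8.6812 ms lower for every extra hour of sleep.

The slope β₁ = -8.6812 gives the rate at which the fitted reaction time changes with sleep.

Interpretation:
- Sleep up by 1 hour → predicted reaction time decreases by 8.6812 ms
- This is a linear approximation: the same per-unit change is assumed across the whole observed x range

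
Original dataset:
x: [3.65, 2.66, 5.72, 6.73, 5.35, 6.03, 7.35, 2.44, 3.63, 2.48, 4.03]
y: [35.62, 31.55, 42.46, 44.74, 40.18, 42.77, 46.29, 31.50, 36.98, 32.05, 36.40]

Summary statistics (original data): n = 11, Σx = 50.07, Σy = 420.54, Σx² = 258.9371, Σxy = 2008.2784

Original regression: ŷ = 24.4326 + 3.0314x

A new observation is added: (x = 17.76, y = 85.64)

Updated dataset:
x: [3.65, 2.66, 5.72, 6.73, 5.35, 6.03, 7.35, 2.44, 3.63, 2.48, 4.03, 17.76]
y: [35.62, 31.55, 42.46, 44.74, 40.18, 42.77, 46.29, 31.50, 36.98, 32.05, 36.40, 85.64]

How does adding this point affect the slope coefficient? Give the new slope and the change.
The slope changes from 3.0314 to 3.4987 (change of +0.4673, or +15.4%).

The new point has HIGH LEVERAGE: x = 17.76 is far from the original mean x̄ = 50.07/11 ≈ 4.55 (original range [2.44, 7.35]).

Step 1: Update the sums with the new point (n goes from 11 to 12)
Σx  = 50.07 + 17.76 = 67.83
Σy  = 420.54 + 85.64 = 506.18
Σx² = 258.9371 + 17.76² = 258.9371 + 315.4176 = 574.3547
Σxy = 2008.2784 + 17.76×85.64 = 2008.2784 + 1520.9664 = 3529.2448

Step 2: Recompute the slope with b₁ = (nΣxy − ΣxΣy) / (nΣx² − (Σx)²)
Numerator   = 12×3529.2448 − 67.83×506.18 = 42350.9376 − 34334.1894 = 8016.7482
Denominator = 12×574.3547 − 67.83² = 6892.2564 − 4600.9089 = 2291.3475
b₁(new) = 8016.7482 / 2291.3475 = 3.4987

(Same formula on the original sums: (11×2008.2784 − 50.07×420.54) / (11×258.9371 − 50.07²) = 1034.6246 / 341.3032 = 3.0314, matching the given fit.)

Step 3: Change in slope
Δβ₁ = 3.4987 − 3.0314 = +0.4673
Relative change = +0.4673 / 3.0314 × 100% = +15.4%
→ the slope increases when the point is added.

A high-leverage point only changes the slope if it is off the original line; here y = 85.64 is above the original trend, so the slope increases.
In practice: check such a point for data-entry or measurement error.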